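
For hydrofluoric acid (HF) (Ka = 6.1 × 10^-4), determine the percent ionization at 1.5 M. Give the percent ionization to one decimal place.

HF ⇌ F- + H+; let x = [H+] at equilibrium.
x ≈ √(Ka·C₀) = √(6.1 × 10^-4 × 1.5) = 3.02 × 10^-2 M
% ionization = x/C₀ × 100% = 3.02 × 10^-2/1.5 × 100% = 2.0%

2.0%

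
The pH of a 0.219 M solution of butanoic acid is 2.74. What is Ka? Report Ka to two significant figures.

[H+] = 10^(-2.74) = 1.82 × 10^-3 M
At equilibrium [HA] = 0.219 − 1.82 × 10^-3 = 2.17 × 10^-1 M
Ka = [H+][A-]/[HA] = (1.82 × 10^-3)² / 2.17 × 10^-1 = 1.5 × 10^-5

Ka = 1.5 × 10^-5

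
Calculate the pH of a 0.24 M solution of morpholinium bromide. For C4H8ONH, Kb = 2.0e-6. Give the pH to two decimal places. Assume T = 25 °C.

C4H8ONH2+ is the conjugate acid of the weak base C4H8ONH.
Ka = Kw/Kb = 1.0×10^-14 / 2.0 × 10^-6 = 5.00 × 10^-9
From the ICE table, Ka = [H+]²/(0.24 − [H+]) = 5.00 × 10^-9.
Assume [H+] ≪ 0.24: [H+] ≈ √(5.00 × 10^-9 × 0.24) = 3.46 × 10^-5 M
Check: 0.014% ionized — well under 5%, approximation valid.
pH = −log(3.46 × 10^-5) = 4.46

pH = 4.46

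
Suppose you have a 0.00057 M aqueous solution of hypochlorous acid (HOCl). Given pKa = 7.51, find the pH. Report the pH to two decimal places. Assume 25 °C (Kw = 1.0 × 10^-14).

HOCl ⇌ OCl- + H+
Ka = 10^(−7.51) = 3.09 × 10^-8
Ka = [H+]²/(0.00057 − [H+]) = 3.09 × 10^-8
Neglecting [H+] in the denominator: [H+] = √(3.09 × 10^-8 × 0.00057) = 4.20 × 10^-6 M
Check: 0.74% ionized — well under 5%, approximation valid.
pH = −log(4.20 × 10^-6) = 5.38

pH = 5.38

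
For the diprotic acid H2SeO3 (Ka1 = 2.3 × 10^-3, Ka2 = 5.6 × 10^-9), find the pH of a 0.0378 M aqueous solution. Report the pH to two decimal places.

Since Ka1 ≫ Ka2, the first ionization dominates [H+].
Ka1 = x²/(0.0378 − x) = 2.3 × 10^-3
Solving the quadratic: x = (−Ka1 + √(Ka1² + 4·Ka1·C₀))/2 = 8.24 × 10^-3 M
pH = −log(8.24 × 10^-3) = 2.08

pH = 2.08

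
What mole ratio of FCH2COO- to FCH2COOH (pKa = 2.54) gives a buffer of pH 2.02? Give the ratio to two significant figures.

ratio = 0.30

pH = pKa + log(r) ⇒ log(r) = 2.02 − 2.54 = -0.52
r = [FCH2COO-]/[FCH2COOH] = 10^(-0.52) = 0.302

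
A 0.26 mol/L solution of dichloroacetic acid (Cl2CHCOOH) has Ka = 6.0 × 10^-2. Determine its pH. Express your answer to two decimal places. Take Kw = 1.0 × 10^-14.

pH = 1.01

Cl2CHCOOH ⇌ Cl2CHCOO- + H+
Ka = [H+]²/(0.26 − [H+]) = 6.0 × 10^-2
The 5% rule fails; solving [H+]² + Ka·[H+] − Ka·C₀ = 0 exactly:
[H+] = [−0.06 + √(0.06² + 0.0624)]/2 = 9.85 × 10^-2 M
pH = −log(9.85 × 10^-2) = 1.01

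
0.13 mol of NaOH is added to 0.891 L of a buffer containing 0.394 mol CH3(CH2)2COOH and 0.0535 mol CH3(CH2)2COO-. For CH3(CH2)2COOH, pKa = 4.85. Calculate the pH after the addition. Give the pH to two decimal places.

After neutralization: n(CH3(CH2)2COOH) = 0.264 mol, n(CH3(CH2)2COO-) = 0.183 mol.
Henderson–Hasselbalch with mole ratio 0.183/0.264: pH = 4.85 + (-0.159)

pH = 4.69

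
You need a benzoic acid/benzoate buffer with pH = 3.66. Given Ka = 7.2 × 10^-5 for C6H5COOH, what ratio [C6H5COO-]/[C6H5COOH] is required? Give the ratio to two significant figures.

pKa = -log(7.2 × 10^-5) = 4.143
pH = pKa + log(r) ⇒ log(r) = 3.66 − 4.143 = -0.483
r = [C6H5COO-]/[C6H5COOH] = 10^(-0.483) = 0.329

ratio = 0.33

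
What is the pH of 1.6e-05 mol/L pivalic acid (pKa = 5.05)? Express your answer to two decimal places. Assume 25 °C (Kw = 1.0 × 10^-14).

pH = 5.08

(CH3)3CCOOH ⇌ (CH3)3CCOO- + H+
Ka = 10^(−5.05) = 8.91 × 10^-6
Let x = [H+] at equilibrium. Ka = x²/(1.6e-05 − x).
x is not negligible relative to C₀; solve x² + 8.91e-06·x − 1.43e-10 = 0.
x = [−8.91e-06 + √(8.91e-06² + 5.7e-10)]/2 = 8.29 × 10^-6 M
pH = −log[H+] = −log(8.29 × 10^-6) = 5.08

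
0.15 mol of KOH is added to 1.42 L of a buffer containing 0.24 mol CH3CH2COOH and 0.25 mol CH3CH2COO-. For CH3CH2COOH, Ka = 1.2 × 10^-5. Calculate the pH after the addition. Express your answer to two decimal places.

OH- converts CH3CH2COOH to CH3CH2COO-: CH3CH2COOH → 0.09 mol, CH3CH2COO- → 0.4 mol.
pKa = −log(1.2 × 10^-5) = 4.921
pH = pKa + log(n_CH3CH2COO-/n_CH3CH2COOH) = 4.921 + log(0.4/0.09) = 4.921 + (+0.648)

pH = 5.57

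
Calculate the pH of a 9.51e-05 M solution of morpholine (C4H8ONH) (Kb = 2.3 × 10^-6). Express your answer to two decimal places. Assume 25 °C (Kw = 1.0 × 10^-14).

pH = 9.14

C4H8ONH + H2O ⇌ C4H8ONH2+ + OH-
Kb = x²/(9.51e-05 − x) = 2.3 × 10^-6
The 5% rule fails; solving x² + Kb·x − Kb·C₀ = 0 exactly:
x = [−2.3e-06 + √(2.3e-06² + 8.75e-10)]/2 = 1.37 × 10^-5 M
pOH = −log(1.37 × 10^-5) = 4.86; pH = 14.00 − 4.86 = 9.14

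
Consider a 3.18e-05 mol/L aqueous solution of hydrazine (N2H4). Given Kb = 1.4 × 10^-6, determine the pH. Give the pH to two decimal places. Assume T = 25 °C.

pH = 8.78

N2H4 + H2O ⇌ N2H5+ + OH-
Kb = [OH-]²/(3.18e-05 − [OH-]) = 1.4 × 10^-6
Here C₀/Kb ≈ 22.7, so the small-[OH-] approximation fails. Use the quadratic:
[OH-] = (−Kb + √(Kb² + 4·Kb·C₀))/2 = 6.01 × 10^-6 M
pOH = 5.22, so pH = 14.00 − pOH = 8.78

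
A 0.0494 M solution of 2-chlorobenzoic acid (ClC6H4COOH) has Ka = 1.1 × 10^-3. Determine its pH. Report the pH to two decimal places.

ClC6H4COOH ⇌ ClC6H4COO- + H+
Ka = [H+]²/(0.0494 − [H+]) = 1.1 × 10^-3
The 5% rule fails; solving [H+]² + Ka·[H+] − Ka·C₀ = 0 exactly:
[H+] = (−Ka + √(Ka² + 4·Ka·C₀))/2 = 6.84 × 10^-3 M
pH = −log[H+] = −log(6.84 × 10^-3) = 2.16

pH = 2.16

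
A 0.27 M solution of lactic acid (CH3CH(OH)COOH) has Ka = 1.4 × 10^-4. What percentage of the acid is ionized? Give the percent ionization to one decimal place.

2.3%

CH3CH(OH)COOH ⇌ CH3CH(OH)COO- + H+; let x = [H+] at equilibrium.
x ≈ √(Ka·C₀) = √(1.4 × 10^-4 × 0.27) = 6.15 × 10^-3 M
% ionization = x/C₀ × 100% = 6.15 × 10^-3/0.27 × 100% = 2.3%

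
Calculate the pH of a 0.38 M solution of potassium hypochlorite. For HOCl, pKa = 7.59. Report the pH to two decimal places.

pH = 10.58

OCl- is the conjugate base of the weak acid HOCl.
Ka = 10^(−7.59) = 2.57 × 10^-8
Kb = Kw/Ka = 1.0×10^-14 / 2.57 × 10^-8 = 3.89 × 10^-7
Let x = [OH-] at equilibrium. Kb = x²/(0.38 − x).
Assume x ≪ 0.38: x ≈ √(3.89 × 10^-7 × 0.38) = 3.84 × 10^-4 M
Check: 0.1% ionized — well under 5%, approximation valid.
pOH = −log(3.84 × 10^-4) = 3.42; pH = 14.00 − 3.42 = 10.58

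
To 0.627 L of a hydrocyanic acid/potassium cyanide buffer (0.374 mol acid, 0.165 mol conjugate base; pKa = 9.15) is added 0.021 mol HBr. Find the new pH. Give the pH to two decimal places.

pH = 8.71

After neutralization: n(HCN) = 0.395 mol, n(CN-) = 0.144 mol.
pH = pKa + log([A⁻]/[HA]) = 9.15 + log(0.144/0.395) = 9.15 -0.438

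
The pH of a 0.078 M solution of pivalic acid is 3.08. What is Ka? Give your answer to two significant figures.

[H+] = 10^(-3.08) = 8.32 × 10^-4 M
At equilibrium [HA] = 0.078 − 8.32 × 10^-4 = 7.72 × 10^-2 M
Ka = [H+][A-]/[HA] = (8.32 × 10^-4)² / 7.72 × 10^-2 = 9.0 × 10^-6

Ka = 9.0 × 10^-6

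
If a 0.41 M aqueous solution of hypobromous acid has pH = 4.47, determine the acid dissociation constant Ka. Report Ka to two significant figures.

[H+] = 10^(-4.47) = 3.39 × 10^-5 M
At equilibrium [HA] = 0.41 − 3.39 × 10^-5 = 4.10 × 10^-1 M
Ka = [H+][A-]/[HA] = (3.39 × 10^-5)² / 4.10 × 10^-1 = 2.8 × 10^-9

Ka = 2.8 × 10^-9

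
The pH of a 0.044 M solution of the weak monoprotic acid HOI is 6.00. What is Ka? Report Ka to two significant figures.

Ka = 2.3 × 10^-11

[H+] = 10^(-6.00) = 1.00 × 10^-6 M
At equilibrium [HA] = 0.044 − 1.00 × 10^-6 = 4.40 × 10^-2 M
Ka = [H+][A-]/[HA] = (1.00 × 10^-6)² / 4.40 × 10^-2 = 2.3 × 10^-11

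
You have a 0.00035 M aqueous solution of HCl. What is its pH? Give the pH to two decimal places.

HCl is a strong acid and dissociates completely, so [H+] = 0.00035 M.
pH = -log(0.00035) = 3.46

pH = 3.46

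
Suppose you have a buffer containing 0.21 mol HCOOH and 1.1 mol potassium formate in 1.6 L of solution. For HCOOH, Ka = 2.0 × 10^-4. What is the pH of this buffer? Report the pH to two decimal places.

pH = 4.42

pKa = −log(2.0 × 10^-4) = 3.699
Using pH = pKa + log([base]/[acid]) with [base]/[acid] = 1.1/0.21:
pH = 3.699 + (+0.719) = 4.42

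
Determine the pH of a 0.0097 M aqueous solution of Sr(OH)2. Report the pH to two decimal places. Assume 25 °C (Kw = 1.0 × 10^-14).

pH = 12.29

Sr(OH)2 is a strong base (each formula unit releases 2 OH-); [OH-] = 0.0194 M.
pOH = -log(0.0194) = 1.71
pH = 14.00 - 1.71 = 12.29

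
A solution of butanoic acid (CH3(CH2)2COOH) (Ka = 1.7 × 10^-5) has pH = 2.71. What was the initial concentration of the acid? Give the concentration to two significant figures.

C₀ = 2.3 × 10^-1 M

[H+] = 10^(-2.71) = 1.95 × 10^-3 M = x
Ka = x²/(C₀ − x) ⇒ C₀ = x + x²/Ka
C₀ = 1.95 × 10^-3 + (1.95 × 10^-3)²/(1.7 × 10^-5) = 2.26 × 10^-1 M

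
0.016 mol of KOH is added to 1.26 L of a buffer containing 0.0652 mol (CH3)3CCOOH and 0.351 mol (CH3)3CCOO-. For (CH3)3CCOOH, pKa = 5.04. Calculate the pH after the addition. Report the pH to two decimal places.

pH = 5.91

OH- converts (CH3)3CCOOH to (CH3)3CCOO-: (CH3)3CCOOH → 0.0492 mol, (CH3)3CCOO- → 0.367 mol.
Henderson–Hasselbalch with mole ratio 0.367/0.0492: pH = 5.04 + (+0.873)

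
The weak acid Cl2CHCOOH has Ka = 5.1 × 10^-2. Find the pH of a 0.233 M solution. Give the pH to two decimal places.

pH = 1.06

Cl2CHCOOH ⇌ Cl2CHCOO- + H+
From the ICE table, Ka = [H+]²/(0.233 − [H+]) = 5.1 × 10^-2.
[H+] is not negligible relative to C₀; solve [H+]² + 0.051·[H+] − 0.0119 = 0.
[H+] = (−Ka + √(Ka² + 4·Ka·C₀))/2 = 8.65 × 10^-2 M
pH = −log[H+] = −log(8.65 × 10^-2) = 1.06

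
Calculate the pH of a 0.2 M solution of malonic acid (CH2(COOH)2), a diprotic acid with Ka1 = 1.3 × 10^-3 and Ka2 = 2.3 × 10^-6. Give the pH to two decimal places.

Since Ka1 ≫ Ka2, the first ionization dominates [H+].
Ka1 = x²/(0.2 − x) = 1.3 × 10^-3
Solving the quadratic: x = (−Ka1 + √(Ka1² + 4·Ka1·C₀))/2 = 1.55 × 10^-2 M
pH = −log(1.55 × 10^-2) = 1.81

pH = 1.81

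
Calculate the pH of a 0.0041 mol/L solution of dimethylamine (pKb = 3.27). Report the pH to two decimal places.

(CH3)2NH + H2O ⇌ (CH3)2NH2+ + OH-
Kb = 10^(−3.27) = 5.37 × 10^-4
From the ICE table, Kb = [OH-]²/(0.0041 − [OH-]) = 5.37 × 10^-4.
Here C₀/Kb ≈ 7.64, so the small-[OH-] approximation fails. Use the quadratic:
[OH-] = (−Kb + √(Kb² + 4·Kb·C₀))/2 = 1.24 × 10^-3 M
pOH = 2.91, so pH = 14.00 − pOH = 11.09

pH = 11.09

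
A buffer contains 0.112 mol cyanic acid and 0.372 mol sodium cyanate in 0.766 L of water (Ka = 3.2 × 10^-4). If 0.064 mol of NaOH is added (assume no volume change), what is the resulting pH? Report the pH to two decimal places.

OH- converts HOCN to OCN-: HOCN → 0.048 mol, OCN- → 0.436 mol.
pKa = −log(3.2 × 10^-4) = 3.495
Henderson–Hasselbalch with mole ratio 0.436/0.048: pH = 3.495 + (+0.958)

pH = 4.45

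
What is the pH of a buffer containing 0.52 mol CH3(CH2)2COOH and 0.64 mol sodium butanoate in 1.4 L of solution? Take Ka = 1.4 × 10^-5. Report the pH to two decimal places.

pKa = −log(1.4 × 10^-5) = 4.854
Using pH = pKa + log([base]/[acid]) with [base]/[acid] = 0.64/0.52:
pH = 4.854 + (+0.090) = 4.94

pH = 4.94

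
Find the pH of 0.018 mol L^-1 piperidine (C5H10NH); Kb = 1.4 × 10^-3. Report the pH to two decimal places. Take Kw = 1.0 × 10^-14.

pH = 11.64

C5H10NH + H2O ⇌ C5H10NH2+ + OH-
From the ICE table, Kb = x²/(0.018 − x) = 1.4 × 10^-3.
Here C₀/Kb ≈ 12.9, so the small-x approximation fails. Use the quadratic:
x = [−0.0014 + √(0.0014² + 0.000101)]/2 = 4.37 × 10^-3 M
pOH = −log(4.37 × 10^-3) = 2.36; pH = 14.00 − 2.36 = 11.64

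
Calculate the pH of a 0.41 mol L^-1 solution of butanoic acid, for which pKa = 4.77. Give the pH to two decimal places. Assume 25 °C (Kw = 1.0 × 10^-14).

pH = 2.58

CH3(CH2)2COOH ⇌ CH3(CH2)2COO- + H+
Ka = 10^(−4.77) = 1.70 × 10^-5
From the ICE table, Ka = [H+]²/(0.41 − [H+]) = 1.70 × 10^-5.
Assume [H+] ≪ 0.41: [H+] ≈ √(1.70 × 10^-5 × 0.41) = 2.64 × 10^-3 M
pH = −log[H+] = −log(2.64 × 10^-3) = 2.58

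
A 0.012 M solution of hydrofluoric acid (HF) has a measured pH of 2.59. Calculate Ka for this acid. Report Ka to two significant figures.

Ka = 7.0 × 10^-4

[H+] = 10^(-2.59) = 2.57 × 10^-3 M
At equilibrium [HA] = 0.012 − 2.57 × 10^-3 = 9.43 × 10^-3 M
Ka = [H+][A-]/[HA] = (2.57 × 10^-3)² / 9.43 × 10^-3 = 7.0 × 10^-4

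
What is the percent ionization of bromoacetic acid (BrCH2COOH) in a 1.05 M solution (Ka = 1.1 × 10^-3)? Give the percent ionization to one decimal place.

3.2%

BrCH2COOH ⇌ BrCH2COO- + H+; let x = [H+] at equilibrium.
x ≈ √(Ka·C₀) = √(1.1 × 10^-3 × 1.05) = 3.40 × 10^-2 M
% ionization = x/C₀ × 100% = 3.40 × 10^-2/1.05 × 100% = 3.2%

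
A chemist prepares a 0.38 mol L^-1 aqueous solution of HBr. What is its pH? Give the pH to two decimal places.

HBr is a strong acid and dissociates completely, so [H+] = 0.38 M.
pH = -log(0.38) = 0.42

pH = 0.42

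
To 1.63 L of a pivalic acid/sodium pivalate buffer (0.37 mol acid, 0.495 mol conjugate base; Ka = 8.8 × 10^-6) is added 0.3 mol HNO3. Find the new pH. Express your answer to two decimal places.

pH = 4.52

After neutralization: n((CH3)3CCOOH) = 0.67 mol, n((CH3)3CCOO-) = 0.195 mol.
pKa = −log(8.8 × 10^-6) = 5.056
pH = pKa + log([A⁻]/[HA]) = 5.056 + log(0.195/0.67) = 5.056 -0.536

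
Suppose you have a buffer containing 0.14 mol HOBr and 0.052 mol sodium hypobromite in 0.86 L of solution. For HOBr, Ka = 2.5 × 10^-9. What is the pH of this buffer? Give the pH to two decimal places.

pH = 8.17

pKa = −log(2.5 × 10^-9) = 8.602
Using pH = pKa + log([base]/[acid]) with [base]/[acid] = 0.052/0.14:
pH = 8.602 + (-0.430) = 8.17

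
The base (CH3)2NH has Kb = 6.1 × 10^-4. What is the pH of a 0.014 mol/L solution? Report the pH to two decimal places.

pH = 11.42

(CH3)2NH + H2O ⇌ (CH3)2NH2+ + OH-
Kb = [OH-]²/(0.014 − [OH-]) = 6.1 × 10^-4
The 5% rule fails; solving [OH-]² + Kb·[OH-] − Kb·C₀ = 0 exactly:
[OH-] = [−0.00061 + √(0.00061² + 3.42e-05)]/2 = 2.63 × 10^-3 M
pOH = −log(2.63 × 10^-3) = 2.58; pH = 14.00 − 2.58 = 11.42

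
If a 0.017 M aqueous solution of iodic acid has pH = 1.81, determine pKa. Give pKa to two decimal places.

pKa = 0.80

[H+] = 10^(-1.81) = 1.55 × 10^-2 M
At equilibrium [HA] = 0.017 − 1.55 × 10^-2 = 1.50 × 10^-3 M
Ka = [H+][A-]/[HA] = (1.55 × 10^-2)² / 1.50 × 10^-3 = 1.60 × 10^-1
pKa = -log(1.60 × 10^-1) = 0.80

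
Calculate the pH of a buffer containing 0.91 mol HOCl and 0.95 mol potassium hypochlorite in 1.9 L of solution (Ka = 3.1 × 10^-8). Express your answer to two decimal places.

pKa = −log(3.1 × 10^-8) = 7.509
Using pH = pKa + log([base]/[acid]) with [base]/[acid] = 0.95/0.91:
pH = 7.509 + (+0.019) = 7.53

pH = 7.53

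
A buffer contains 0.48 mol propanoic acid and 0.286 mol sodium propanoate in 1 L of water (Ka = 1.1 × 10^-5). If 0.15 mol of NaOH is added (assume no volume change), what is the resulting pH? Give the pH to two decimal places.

OH- converts CH3CH2COOH to CH3CH2COO-: CH3CH2COOH → 0.33 mol, CH3CH2COO- → 0.436 mol.
pKa = −log(1.1 × 10^-5) = 4.959
Henderson–Hasselbalch with mole ratio 0.436/0.33: pH = 4.959 + (+0.121)

pH = 5.08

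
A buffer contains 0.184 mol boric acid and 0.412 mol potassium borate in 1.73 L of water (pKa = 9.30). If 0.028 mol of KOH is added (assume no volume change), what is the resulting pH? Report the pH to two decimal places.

OH- converts B(OH)3 to B(OH)4-: B(OH)3 → 0.156 mol, B(OH)4- → 0.44 mol.
pH = pKa + log(n_B(OH)4-/n_B(OH)3) = 9.30 + log(0.44/0.156) = 9.30 + (+0.450)

pH = 9.75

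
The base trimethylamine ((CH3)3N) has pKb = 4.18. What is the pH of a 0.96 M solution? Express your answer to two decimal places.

pH = 11.90

(CH3)3N + H2O ⇌ (CH3)3NH+ + OH-
Kb = 10^(−4.18) = 6.61 × 10^-5
From the ICE table, Kb = x²/(0.96 − x) = 6.61 × 10^-5.
Neglecting x in the denominator: x = √(6.61 × 10^-5 × 0.96) = 7.97 × 10^-3 M
Check: 0.83% ionized — well under 5%, approximation valid.
pOH = 2.10, so pH = 14.00 − pOH = 11.90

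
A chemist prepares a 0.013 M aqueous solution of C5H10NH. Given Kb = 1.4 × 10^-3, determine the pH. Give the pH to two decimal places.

C5H10NH + H2O ⇌ C5H10NH2+ + OH-
Kb = x²/(0.013 − x) = 1.4 × 10^-3
The 5% rule fails; solving x² + Kb·x − Kb·C₀ = 0 exactly:
x = [−0.0014 + √(0.0014² + 7.28e-05)]/2 = 3.62 × 10^-3 M
pOH = −log(3.62 × 10^-3) = 2.44; pH = 14.00 − 2.44 = 11.56

pH = 11.56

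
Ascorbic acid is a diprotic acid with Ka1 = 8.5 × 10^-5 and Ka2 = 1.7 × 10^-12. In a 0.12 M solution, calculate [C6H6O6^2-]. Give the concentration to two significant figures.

1.7 × 10^-12 M

First ionization gives [H+] ≈ [HC6H6O6-] = 3.19 × 10^-3 M.
Second step: Ka2 = [H+][C6H6O6^2-]/[HC6H6O6-] ≈ [C6H6O6^2-] (since [H+] ≈ [HC6H6O6-]).
So [C6H6O6^2-] ≈ Ka2.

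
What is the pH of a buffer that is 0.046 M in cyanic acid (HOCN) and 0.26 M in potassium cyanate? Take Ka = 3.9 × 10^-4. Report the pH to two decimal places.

pH = 4.16

pKa = −log(3.9 × 10^-4) = 3.409
pH = pKa + log([A⁻]/[HA]) = 3.409 + log(0.26/0.046)
pH = 3.409 + (+0.752) = 4.16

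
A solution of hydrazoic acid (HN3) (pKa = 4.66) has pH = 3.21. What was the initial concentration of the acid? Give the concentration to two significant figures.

[H+] = 10^(-3.21) = 6.17 × 10^-4 M = x
Ka = 10^(−4.66) = 2.19 × 10^-5
Ka = x²/(C₀ − x) ⇒ C₀ = x + x²/Ka
C₀ = 6.17 × 10^-4 + (6.17 × 10^-4)²/(2.19 × 10^-5) = 1.80 × 10^-2 M

C₀ = 1.8 × 10^-2 M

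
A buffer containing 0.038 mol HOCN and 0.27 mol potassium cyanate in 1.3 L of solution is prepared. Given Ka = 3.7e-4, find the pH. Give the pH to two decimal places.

pH = 4.28

pKa = −log(3.7 × 10^-4) = 3.432
Using pH = pKa + log([base]/[acid]) with [base]/[acid] = 0.27/0.038:
pH = 3.432 + (+0.852) = 4.28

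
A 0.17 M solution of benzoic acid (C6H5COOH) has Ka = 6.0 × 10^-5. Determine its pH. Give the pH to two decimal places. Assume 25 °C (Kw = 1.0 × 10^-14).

C6H5COOH ⇌ C6H5COO- + H+
From the ICE table, Ka = [H+]²/(0.17 − [H+]) = 6.0 × 10^-5.
Neglecting [H+] in the denominator: [H+] = √(6.0 × 10^-5 × 0.17) = 3.19 × 10^-3 M
Check: 1.9% ionized — well under 5%, approximation valid.
pH = −log[H+] = −log(3.19 × 10^-3) = 2.50

pH = 2.50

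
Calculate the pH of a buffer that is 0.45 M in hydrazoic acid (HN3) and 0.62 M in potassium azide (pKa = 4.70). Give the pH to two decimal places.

pH = pKa + log([A⁻]/[HA]) = 4.70 + log(0.62/0.45)
pH = 4.70 + (+0.139) = 4.84

pH = 4.84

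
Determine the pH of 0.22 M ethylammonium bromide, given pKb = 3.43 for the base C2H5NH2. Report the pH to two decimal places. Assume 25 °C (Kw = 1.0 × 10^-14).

C2H5NH3+ is the conjugate acid of the weak base C2H5NH2.
Kb = 10^(−3.43) = 3.72 × 10^-4
Ka = Kw/Kb = 1.0×10^-14 / 3.72 × 10^-4 = 2.69 × 10^-11
From the ICE table, Ka = x²/(0.22 − x) = 2.69 × 10^-11.
Neglecting x in the denominator: x = √(2.69 × 10^-11 × 0.22) = 2.43 × 10^-6 M
(x/C₀ = 0.0011% < 5%, so the approximation holds.)
pH = −log(2.43 × 10^-6) = 5.61

pH = 5.61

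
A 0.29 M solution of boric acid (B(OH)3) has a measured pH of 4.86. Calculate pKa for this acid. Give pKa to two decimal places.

pKa = 9.18

[H+] = 10^(-4.86) = 1.38 × 10^-5 M
At equilibrium [HA] = 0.29 − 1.38 × 10^-5 = 2.90 × 10^-1 M
Ka = [H+][A-]/[HA] = (1.38 × 10^-5)² / 2.90 × 10^-1 = 6.57 × 10^-10
pKa = -log(6.57 × 10^-10) = 9.18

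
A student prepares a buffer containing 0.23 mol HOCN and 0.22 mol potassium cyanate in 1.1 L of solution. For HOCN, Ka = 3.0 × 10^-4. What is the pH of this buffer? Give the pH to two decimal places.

pKa = −log(3.0 × 10^-4) = 3.523
Using pH = pKa + log([base]/[acid]) with [base]/[acid] = 0.22/0.23:
pH = 3.523 + (-0.019) = 3.50

pH = 3.50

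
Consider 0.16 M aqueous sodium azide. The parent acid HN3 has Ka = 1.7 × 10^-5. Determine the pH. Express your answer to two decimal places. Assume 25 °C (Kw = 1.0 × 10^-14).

N3- is the conjugate base of the weak acid HN3.
Kb = Kw/Ka = 1.0×10^-14 / 1.7 × 10^-5 = 5.88 × 10^-10
Kb = x²/(0.16 − x) = 5.88 × 10^-10
Since Kb ≪ C₀, x ≈ √(Kb·C₀) = 9.70 × 10^-6 M.
pOH = 5.01, so pH = 14.00 − pOH = 8.99

pH = 8.99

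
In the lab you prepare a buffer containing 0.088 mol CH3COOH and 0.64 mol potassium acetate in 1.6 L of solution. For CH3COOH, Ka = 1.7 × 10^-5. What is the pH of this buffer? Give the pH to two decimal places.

pH = 5.63

pKa = −log(1.7 × 10^-5) = 4.770
Using pH = pKa + log([base]/[acid]) with [base]/[acid] = 0.64/0.088:
pH = 4.770 + (+0.862) = 5.63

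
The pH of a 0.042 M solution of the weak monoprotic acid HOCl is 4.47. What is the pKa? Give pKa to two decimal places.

[H+] = 10^(-4.47) = 3.39 × 10^-5 M
At equilibrium [HA] = 0.042 − 3.39 × 10^-5 = 4.20 × 10^-2 M
Ka = [H+][A-]/[HA] = (3.39 × 10^-5)² / 4.20 × 10^-2 = 2.74 × 10^-8
pKa = -log(2.74 × 10^-8) = 7.56

pKa = 7.56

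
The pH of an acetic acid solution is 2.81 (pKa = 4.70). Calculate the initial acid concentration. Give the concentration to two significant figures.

[H+] = 10^(-2.81) = 1.55 × 10^-3 M = x
Ka = 10^(−4.70) = 2.00 × 10^-5
Ka = x²/(C₀ − x) ⇒ C₀ = x + x²/Ka
C₀ = 1.55 × 10^-3 + (1.55 × 10^-3)²/(2.00 × 10^-5) = 1.22 × 10^-1 M

C₀ = 1.2 × 10^-1 M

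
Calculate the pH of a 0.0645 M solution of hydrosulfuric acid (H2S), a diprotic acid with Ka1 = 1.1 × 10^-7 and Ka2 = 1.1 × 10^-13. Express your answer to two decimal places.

pH = 4.07

Since Ka1 ≫ Ka2, the first ionization dominates [H+].
Ka1 = x²/(0.0645 − x) = 1.1 × 10^-7
x ≈ √(1.1 × 10^-7 × 0.0645) = 8.42 × 10^-5 M
pH = −log(8.42 × 10^-5) = 4.07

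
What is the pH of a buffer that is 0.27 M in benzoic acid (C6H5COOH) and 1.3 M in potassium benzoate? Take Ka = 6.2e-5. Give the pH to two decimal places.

pH = 4.89

pKa = −log(6.2 × 10^-5) = 4.208
pH = pKa + log([A⁻]/[HA]) = 4.208 + log(1.3/0.27)
pH = 4.208 + (+0.683) = 4.89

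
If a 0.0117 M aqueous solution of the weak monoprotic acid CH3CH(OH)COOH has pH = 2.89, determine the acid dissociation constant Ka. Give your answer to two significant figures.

Ka = 1.6 × 10^-4

[H+] = 10^(-2.89) = 1.29 × 10^-3 M
At equilibrium [HA] = 0.0117 − 1.29 × 10^-3 = 1.04 × 10^-2 M
Ka = [H+][A-]/[HA] = (1.29 × 10^-3)² / 1.04 × 10^-2 = 1.6 × 10^-4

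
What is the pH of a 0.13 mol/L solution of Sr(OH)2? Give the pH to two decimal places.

Sr(OH)2 is a strong base (each formula unit releases 2 OH-); [OH-] = 0.26 M.
pOH = -log(0.26) = 0.59
pH = 14.00 - 0.59 = 13.41

pH = 13.41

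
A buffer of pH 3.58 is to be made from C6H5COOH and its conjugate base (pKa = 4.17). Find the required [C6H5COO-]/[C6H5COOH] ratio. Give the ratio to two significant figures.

ratio = 0.26

pH = pKa + log(r) ⇒ log(r) = 3.58 − 4.17 = -0.59
r = [C6H5COO-]/[C6H5COOH] = 10^(-0.59) = 0.257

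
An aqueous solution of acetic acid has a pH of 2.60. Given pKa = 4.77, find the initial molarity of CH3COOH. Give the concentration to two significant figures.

C₀ = 3.7 × 10^-1 M

[H+] = 10^(-2.60) = 2.51 × 10^-3 M = x
Ka = 10^(−4.77) = 1.70 × 10^-5
Ka = x²/(C₀ − x) ⇒ C₀ = x + x²/Ka
C₀ = 2.51 × 10^-3 + (2.51 × 10^-3)²/(1.70 × 10^-5) = 3.73 × 10^-1 M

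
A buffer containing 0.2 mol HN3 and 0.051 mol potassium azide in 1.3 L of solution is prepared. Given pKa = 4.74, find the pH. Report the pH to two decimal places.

pH = 4.15

Henderson–Hasselbalch: pH = pKa + log([N3-]/[HN3]) = 4.74 + log(0.051/0.2)
pH = 4.74 + (-0.593) = 4.15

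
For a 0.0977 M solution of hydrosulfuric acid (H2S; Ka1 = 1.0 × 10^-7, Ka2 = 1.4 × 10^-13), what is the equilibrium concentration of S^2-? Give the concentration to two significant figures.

First ionization gives [H+] ≈ [HS-] = 9.88 × 10^-5 M.
Second step: Ka2 = [H+][S^2-]/[HS-] ≈ [S^2-] (since [H+] ≈ [HS-]).
So [S^2-] ≈ Ka2.

1.4 × 10^-13 M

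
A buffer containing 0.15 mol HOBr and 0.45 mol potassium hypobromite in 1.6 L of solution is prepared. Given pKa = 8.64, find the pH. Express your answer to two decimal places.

pH = 9.12

Using pH = pKa + log([base]/[acid]) with [base]/[acid] = 0.45/0.15:
pH = 8.64 + (+0.477) = 9.12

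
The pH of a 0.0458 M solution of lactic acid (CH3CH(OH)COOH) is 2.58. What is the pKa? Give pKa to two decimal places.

pKa = 3.80

[H+] = 10^(-2.58) = 2.63 × 10^-3 M
At equilibrium [HA] = 0.0458 − 2.63 × 10^-3 = 4.32 × 10^-2 M
Ka = [H+][A-]/[HA] = (2.63 × 10^-3)² / 4.32 × 10^-2 = 1.60 × 10^-4
pKa = -log(1.60 × 10^-4) = 3.80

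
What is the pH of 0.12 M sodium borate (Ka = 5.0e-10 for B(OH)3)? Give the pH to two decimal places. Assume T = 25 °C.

pH = 11.19

B(OH)4- is the conjugate base of the weak acid B(OH)3.
Kb = Kw/Ka = 1.0×10^-14 / 5.0 × 10^-10 = 2.00 × 10^-5
Kb = [OH-]²/(0.12 − [OH-]) = 2.00 × 10^-5
Since Kb ≪ C₀, [OH-] ≈ √(Kb·C₀) = 1.55 × 10^-3 M.
([OH-]/C₀ = 1.3% < 5%, so the approximation holds.)
pOH = −log(1.55 × 10^-3) = 2.81; pH = 14.00 − 2.81 = 11.19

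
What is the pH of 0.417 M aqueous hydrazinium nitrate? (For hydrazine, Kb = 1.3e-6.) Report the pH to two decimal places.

N2H5+ is the conjugate acid of the weak base N2H4.
Ka = Kw/Kb = 1.0×10^-14 / 1.3 × 10^-6 = 7.69 × 10^-9
From the ICE table, Ka = [H+]²/(0.417 − [H+]) = 7.69 × 10^-9.
Since Ka ≪ C₀, [H+] ≈ √(Ka·C₀) = 5.66 × 10^-5 M.
Check: 0.014% ionized — well under 5%, approximation valid.
pH = −log[H+] = −log(5.66 × 10^-5) = 4.25

pH = 4.25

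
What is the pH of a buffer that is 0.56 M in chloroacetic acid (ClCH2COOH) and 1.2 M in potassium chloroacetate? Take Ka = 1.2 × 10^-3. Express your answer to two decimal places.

pH = 3.25

pKa = −log(1.2 × 10^-3) = 2.921
pH = pKa + log([A⁻]/[HA]) = 2.921 + log(1.2/0.56)
pH = 2.921 + (+0.331) = 3.25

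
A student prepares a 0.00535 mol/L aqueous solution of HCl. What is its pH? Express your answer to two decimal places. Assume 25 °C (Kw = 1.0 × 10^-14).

pH = 2.27

HCl is a strong acid and dissociates completely, so [H+] = 0.00535 M.
pH = -log(0.00535) = 2.27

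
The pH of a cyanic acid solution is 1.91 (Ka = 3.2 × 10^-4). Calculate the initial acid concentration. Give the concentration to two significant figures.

C₀ = 4.9 × 10^-1 M

[H+] = 10^(-1.91) = 1.23 × 10^-2 M = x
Ka = x²/(C₀ − x) ⇒ C₀ = x + x²/Ka
C₀ = 1.23 × 10^-2 + (1.23 × 10^-2)²/(3.2 × 10^-4) = 4.85 × 10^-1 M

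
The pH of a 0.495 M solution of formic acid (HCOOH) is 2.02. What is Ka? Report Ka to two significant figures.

[H+] = 10^(-2.02) = 9.55 × 10^-3 M
At equilibrium [HA] = 0.495 − 9.55 × 10^-3 = 4.85 × 10^-1 M
Ka = [H+][A-]/[HA] = (9.55 × 10^-3)² / 4.85 × 10^-1 = 1.9 × 10^-4

Ka = 1.9 × 10^-4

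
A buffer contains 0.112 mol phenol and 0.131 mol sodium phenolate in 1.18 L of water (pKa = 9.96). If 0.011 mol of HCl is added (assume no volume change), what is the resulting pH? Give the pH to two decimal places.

pH = 9.95

After neutralization: n(C6H5OH) = 0.123 mol, n(C6H5O-) = 0.12 mol.
pH = pKa + log(n_C6H5O-/n_C6H5OH) = 9.96 + log(0.12/0.123) = 9.96 + (-0.011)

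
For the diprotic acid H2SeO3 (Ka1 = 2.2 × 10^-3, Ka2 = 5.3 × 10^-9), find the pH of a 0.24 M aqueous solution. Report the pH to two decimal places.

Ka1 ≫ Ka2, so treat the first dissociation as the only significant source of H+.
Ka1 = x²/(0.24 − x) = 2.2 × 10^-3
Solving the quadratic: x = (−Ka1 + √(Ka1² + 4·Ka1·C₀))/2 = 2.19 × 10^-2 M
pH = −log(2.19 × 10^-2) = 1.66

pH = 1.66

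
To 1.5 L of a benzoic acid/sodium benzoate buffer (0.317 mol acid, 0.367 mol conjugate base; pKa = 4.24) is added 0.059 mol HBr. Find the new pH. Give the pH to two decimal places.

pH = 4.15

After neutralization: n(C6H5COOH) = 0.376 mol, n(C6H5COO-) = 0.308 mol.
Henderson–Hasselbalch with mole ratio 0.308/0.376: pH = 4.24 + (-0.087)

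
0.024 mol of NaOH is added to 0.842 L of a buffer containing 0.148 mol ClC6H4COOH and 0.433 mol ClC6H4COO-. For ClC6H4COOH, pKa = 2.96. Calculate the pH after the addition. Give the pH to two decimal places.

pH = 3.53

After neutralization: n(ClC6H4COOH) = 0.124 mol, n(ClC6H4COO-) = 0.457 mol.
pH = pKa + log([A⁻]/[HA]) = 2.96 + log(0.457/0.124) = 2.96 +0.566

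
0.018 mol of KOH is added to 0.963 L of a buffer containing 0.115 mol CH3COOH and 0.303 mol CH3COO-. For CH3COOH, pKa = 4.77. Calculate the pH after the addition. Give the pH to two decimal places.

pH = 5.29

After neutralization: n(CH3COOH) = 0.097 mol, n(CH3COO-) = 0.321 mol.
pH = pKa + log(n_CH3COO-/n_CH3COOH) = 4.77 + log(0.321/0.097) = 4.77 + (+0.520)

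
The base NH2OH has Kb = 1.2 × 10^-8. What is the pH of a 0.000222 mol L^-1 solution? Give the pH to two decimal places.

pH = 8.21

NH2OH + H2O ⇌ NH3OH+ + OH-
Kb = [OH-]²/(0.000222 − [OH-]) = 1.2 × 10^-8
Since Kb ≪ C₀, [OH-] ≈ √(Kb·C₀) = 1.63 × 10^-6 M.
([OH-]/C₀ = 0.74% < 5%, so the approximation holds.)
pOH = 5.79, so pH = 14.00 − pOH = 8.21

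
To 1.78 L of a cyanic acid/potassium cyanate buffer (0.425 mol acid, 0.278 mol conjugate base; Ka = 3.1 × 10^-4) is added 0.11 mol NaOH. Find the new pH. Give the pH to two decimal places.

After neutralization: n(HOCN) = 0.315 mol, n(OCN-) = 0.388 mol.
pKa = −log(3.1 × 10^-4) = 3.509
pH = pKa + log([A⁻]/[HA]) = 3.509 + log(0.388/0.315) = 3.509 +0.091

pH = 3.60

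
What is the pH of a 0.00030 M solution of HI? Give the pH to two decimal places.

pH = 3.52

HI is a strong acid and dissociates completely, so [H+] = 0.00030 M.
pH = -log(0.0003) = 3.52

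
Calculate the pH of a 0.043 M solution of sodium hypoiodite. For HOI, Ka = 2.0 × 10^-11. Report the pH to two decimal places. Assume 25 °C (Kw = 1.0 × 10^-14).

pH = 11.64

OI- is the conjugate base of the weak acid HOI.
Kb = Kw/Ka = 1.0×10^-14 / 2.0 × 10^-11 = 5.00 × 10^-4
From the ICE table, Kb = x²/(0.043 − x) = 5.00 × 10^-4.
x is not negligible relative to C₀; solve x² + 0.0005·x − 2.15e-05 = 0.
x = (−Kb + √(Kb² + 4·Kb·C₀))/2 = 4.39 × 10^-3 M
pOH = −log(4.39 × 10^-3) = 2.36; pH = 14.00 − 2.36 = 11.64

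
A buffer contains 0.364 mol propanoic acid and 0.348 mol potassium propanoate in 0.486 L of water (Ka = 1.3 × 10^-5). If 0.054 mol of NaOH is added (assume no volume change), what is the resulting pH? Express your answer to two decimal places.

After neutralization: n(CH3CH2COOH) = 0.31 mol, n(CH3CH2COO-) = 0.402 mol.
pKa = −log(1.3 × 10^-5) = 4.886
pH = pKa + log(n_CH3CH2COO-/n_CH3CH2COOH) = 4.886 + log(0.402/0.31) = 4.886 + (+0.113)

pH = 5.00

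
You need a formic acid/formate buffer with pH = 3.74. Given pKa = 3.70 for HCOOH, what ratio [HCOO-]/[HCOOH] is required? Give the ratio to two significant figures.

pH = pKa + log(r) ⇒ log(r) = 3.74 − 3.70 = +0.04
r = [HCOO-]/[HCOOH] = 10^(+0.04) = 1.1

ratio = 1.1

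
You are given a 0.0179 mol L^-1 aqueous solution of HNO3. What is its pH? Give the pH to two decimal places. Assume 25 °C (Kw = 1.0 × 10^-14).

pH = 1.75

HNO3 is a strong acid and dissociates completely, so [H+] = 0.0179 M.
pH = -log(0.0179) = 1.75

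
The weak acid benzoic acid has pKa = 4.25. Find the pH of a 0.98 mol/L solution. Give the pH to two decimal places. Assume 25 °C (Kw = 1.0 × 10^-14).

pH = 2.13

C6H5COOH ⇌ C6H5COO- + H+
Ka = 10^(−4.25) = 5.62 × 10^-5
Ka = [H+]²/(0.98 − [H+]) = 5.62 × 10^-5
Neglecting [H+] in the denominator: [H+] = √(5.62 × 10^-5 × 0.98) = 7.42 × 10^-3 M
([H+]/C₀ = 0.76% < 5%, so the approximation holds.)
pH = −log(7.42 × 10^-3) = 2.13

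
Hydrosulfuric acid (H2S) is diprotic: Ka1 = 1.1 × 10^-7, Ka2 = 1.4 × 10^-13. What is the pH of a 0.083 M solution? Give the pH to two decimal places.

pH = 4.02

Since Ka1 ≫ Ka2, the first ionization dominates [H+].
Ka1 = x²/(0.083 − x) = 1.1 × 10^-7
x ≈ √(1.1 × 10^-7 × 0.083) = 9.56 × 10^-5 M
pH = −log(9.56 × 10^-5) = 4.02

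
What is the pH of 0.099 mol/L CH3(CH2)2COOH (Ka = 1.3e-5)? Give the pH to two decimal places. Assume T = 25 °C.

pH = 2.95

CH3(CH2)2COOH ⇌ CH3(CH2)2COO- + H+
From the ICE table, Ka = [H+]²/(0.099 − [H+]) = 1.3 × 10^-5.
Since Ka ≪ C₀, [H+] ≈ √(Ka·C₀) = 1.13 × 10^-3 M.
([H+]/C₀ = 1.1% < 5%, so the approximation holds.)
pH = −log[H+] = −log(1.13 × 10^-3) = 2.95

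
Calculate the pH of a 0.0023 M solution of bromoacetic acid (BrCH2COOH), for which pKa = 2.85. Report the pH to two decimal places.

pH = 2.91

BrCH2COOH ⇌ BrCH2COO- + H+
Ka = 10^(−2.85) = 1.41 × 10^-3
Let x = [H+] at equilibrium. Ka = x²/(0.0023 − x).
x is not negligible relative to C₀; solve x² + 0.00141·x − 3.24e-06 = 0.
x = [−0.00141 + √(0.00141² + 1.3e-05)]/2 = 1.23 × 10^-3 M
pH = −log[H+] = −log(1.23 × 10^-3) = 2.91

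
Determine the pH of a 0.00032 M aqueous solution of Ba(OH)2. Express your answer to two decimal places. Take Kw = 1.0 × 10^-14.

Ba(OH)2 is a strong base (each formula unit releases 2 OH-); [OH-] = 0.00064 M.
pOH = -log(0.00064) = 3.19
pH = 14.00 - 3.19 = 10.81

pH = 10.81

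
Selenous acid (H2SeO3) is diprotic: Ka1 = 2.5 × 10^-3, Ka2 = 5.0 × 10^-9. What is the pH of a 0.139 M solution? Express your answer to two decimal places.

pH = 1.76

Since Ka1 ≫ Ka2, the first ionization dominates [H+].
Ka1 = x²/(0.139 − x) = 2.5 × 10^-3
Solving the quadratic: x = (−Ka1 + √(Ka1² + 4·Ka1·C₀))/2 = 1.74 × 10^-2 M
pH = −log(1.74 × 10^-2) = 1.76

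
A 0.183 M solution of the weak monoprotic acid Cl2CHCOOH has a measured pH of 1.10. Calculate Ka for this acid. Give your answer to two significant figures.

Ka = 6.1 × 10^-2

[H+] = 10^(-1.10) = 7.94 × 10^-2 M
At equilibrium [HA] = 0.183 − 7.94 × 10^-2 = 1.04 × 10^-1 M
Ka = [H+][A-]/[HA] = (7.94 × 10^-2)² / 1.04 × 10^-1 = 6.1 × 10^-2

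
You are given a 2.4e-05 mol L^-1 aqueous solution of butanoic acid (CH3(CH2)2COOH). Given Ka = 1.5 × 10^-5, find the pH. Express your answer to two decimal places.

pH = 4.89

CH3(CH2)2COOH ⇌ CH3(CH2)2COO- + H+
From the ICE table, Ka = x²/(2.4e-05 − x) = 1.5 × 10^-5.
x is not negligible relative to C₀; solve x² + 1.5e-05·x − 3.6e-10 = 0.
x = [−1.5e-05 + √(1.5e-05² + 1.44e-09)]/2 = 1.29 × 10^-5 M
pH = −log[H+] = −log(1.29 × 10^-5) = 4.89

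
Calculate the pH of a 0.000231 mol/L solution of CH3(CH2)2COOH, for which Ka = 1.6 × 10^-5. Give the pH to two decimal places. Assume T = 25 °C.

CH3(CH2)2COOH ⇌ CH3(CH2)2COO- + H+
From the ICE table, Ka = [H+]²/(0.000231 − [H+]) = 1.6 × 10^-5.
Here C₀/Ka ≈ 14.4, so the small-[H+] approximation fails. Use the quadratic:
[H+] = (−Ka + √(Ka² + 4·Ka·C₀))/2 = 5.33 × 10^-5 M
pH = −log[H+] = −log(5.33 × 10^-5) = 4.27

pH = 4.27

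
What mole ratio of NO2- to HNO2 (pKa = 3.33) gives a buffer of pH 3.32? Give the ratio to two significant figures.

ratio = 0.98

pH = pKa + log(r) ⇒ log(r) = 3.32 − 3.33 = -0.01
r = [NO2-]/[HNO2] = 10^(-0.01) = 0.977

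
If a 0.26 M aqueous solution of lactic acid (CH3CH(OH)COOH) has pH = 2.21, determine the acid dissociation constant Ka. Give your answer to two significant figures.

Ka = 1.5 × 10^-4

[H+] = 10^(-2.21) = 6.17 × 10^-3 M
At equilibrium [HA] = 0.26 − 6.17 × 10^-3 = 2.54 × 10^-1 M
Ka = [H+][A-]/[HA] = (6.17 × 10^-3)² / 2.54 × 10^-1 = 1.5 × 10^-4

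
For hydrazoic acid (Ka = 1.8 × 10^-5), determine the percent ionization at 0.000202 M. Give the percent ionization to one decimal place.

25.7%

HN3 ⇌ N3- + H+; let x = [H+] at equilibrium.
Ka = x²/(C₀ − x); solving the quadratic gives x = 5.20 × 10^-5 M.
Fraction ionized = 5.20 × 10^-5 / 0.000202 = 0.2574 → 25.7%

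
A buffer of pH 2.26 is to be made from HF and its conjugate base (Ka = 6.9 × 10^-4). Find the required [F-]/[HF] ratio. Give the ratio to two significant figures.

ratio = 0.13

pKa = -log(6.9 × 10^-4) = 3.161
pH = pKa + log(r) ⇒ log(r) = 2.26 − 3.161 = -0.901
r = [F-]/[HF] = 10^(-0.901) = 0.126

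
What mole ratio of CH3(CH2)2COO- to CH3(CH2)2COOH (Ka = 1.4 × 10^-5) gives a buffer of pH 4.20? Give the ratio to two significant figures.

pKa = -log(1.4 × 10^-5) = 4.854
pH = pKa + log(r) ⇒ log(r) = 4.20 − 4.854 = -0.654
r = [CH3(CH2)2COO-]/[CH3(CH2)2COOH] = 10^(-0.654) = 0.222

ratio = 0.22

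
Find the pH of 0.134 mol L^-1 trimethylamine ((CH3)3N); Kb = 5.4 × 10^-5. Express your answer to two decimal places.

(CH3)3N + H2O ⇌ (CH3)3NH+ + OH-
From the ICE table, Kb = [OH-]²/(0.134 − [OH-]) = 5.4 × 10^-5.
Since Kb ≪ C₀, [OH-] ≈ √(Kb·C₀) = 2.69 × 10^-3 M.
Check: 2% ionized — well under 5%, approximation valid.
pOH = −log(2.69 × 10^-3) = 2.57; pH = 14.00 − 2.57 = 11.43

pH = 11.43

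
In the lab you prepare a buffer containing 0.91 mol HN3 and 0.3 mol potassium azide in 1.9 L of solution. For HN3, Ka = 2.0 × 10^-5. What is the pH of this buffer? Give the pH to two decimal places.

pH = 4.22

pKa = −log(2.0 × 10^-5) = 4.699
Using pH = pKa + log([base]/[acid]) with [base]/[acid] = 0.3/0.91:
pH = 4.699 + (-0.482) = 4.22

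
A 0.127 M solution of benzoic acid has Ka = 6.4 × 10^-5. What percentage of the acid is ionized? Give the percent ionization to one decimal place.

2.2%

C6H5COOH ⇌ C6H5COO- + H+; let x = [H+] at equilibrium.
x ≈ √(Ka·C₀) = √(6.4 × 10^-5 × 0.127) = 2.85 × 10^-3 M
Fraction ionized = 2.85 × 10^-3 / 0.127 = 0.0224 → 2.2%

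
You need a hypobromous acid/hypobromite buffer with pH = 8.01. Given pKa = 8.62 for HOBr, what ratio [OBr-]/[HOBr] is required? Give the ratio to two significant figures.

ratio = 0.25

pH = pKa + log(r) ⇒ log(r) = 8.01 − 8.62 = -0.61
r = [OBr-]/[HOBr] = 10^(-0.61) = 0.245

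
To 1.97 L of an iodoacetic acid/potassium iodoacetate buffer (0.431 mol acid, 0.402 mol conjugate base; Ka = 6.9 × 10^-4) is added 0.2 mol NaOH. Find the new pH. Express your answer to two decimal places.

pH = 3.58

After neutralization: n(ICH2COOH) = 0.231 mol, n(ICH2COO-) = 0.602 mol.
pKa = −log(6.9 × 10^-4) = 3.161
Henderson–Hasselbalch with mole ratio 0.602/0.231: pH = 3.161 + (+0.416)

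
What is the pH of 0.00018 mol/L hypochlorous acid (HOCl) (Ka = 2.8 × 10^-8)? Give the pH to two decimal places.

pH = 5.65

HOCl ⇌ OCl- + H+
Ka = x²/(0.00018 − x) = 2.8 × 10^-8
Assume x ≪ 0.00018: x ≈ √(2.8 × 10^-8 × 0.00018) = 2.24 × 10^-6 M
Check: 1.2% ionized — well under 5%, approximation valid.
pH = −log(2.24 × 10^-6) = 5.65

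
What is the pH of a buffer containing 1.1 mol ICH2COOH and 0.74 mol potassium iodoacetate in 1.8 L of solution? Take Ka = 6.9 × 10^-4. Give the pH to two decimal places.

pKa = −log(6.9 × 10^-4) = 3.161
pH = pKa + log([A⁻]/[HA]) = 3.161 + log(0.74/1.1)
pH = 3.161 + (-0.172) = 2.99

pH = 2.99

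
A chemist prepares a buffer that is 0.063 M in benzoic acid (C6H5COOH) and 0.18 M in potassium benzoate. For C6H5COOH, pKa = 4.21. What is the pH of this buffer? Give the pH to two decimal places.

pH = 4.67

pH = pKa + log([A⁻]/[HA]) = 4.21 + log(0.18/0.063)
pH = 4.21 + (+0.456) = 4.67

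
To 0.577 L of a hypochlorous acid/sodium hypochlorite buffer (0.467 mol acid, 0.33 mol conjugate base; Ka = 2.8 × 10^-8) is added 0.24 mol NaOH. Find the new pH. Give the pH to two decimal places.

After neutralization: n(HOCl) = 0.227 mol, n(OCl-) = 0.57 mol.
pKa = −log(2.8 × 10^-8) = 7.553
Henderson–Hasselbalch with mole ratio 0.57/0.227: pH = 7.553 + (+0.400)

pH = 7.95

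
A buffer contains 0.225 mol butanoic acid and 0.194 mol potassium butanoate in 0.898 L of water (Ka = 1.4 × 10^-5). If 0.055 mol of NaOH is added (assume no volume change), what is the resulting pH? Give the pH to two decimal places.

pH = 5.02

After neutralization: n(CH3(CH2)2COOH) = 0.17 mol, n(CH3(CH2)2COO-) = 0.249 mol.
pKa = −log(1.4 × 10^-5) = 4.854
pH = pKa + log([A⁻]/[HA]) = 4.854 + log(0.249/0.17) = 4.854 +0.166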